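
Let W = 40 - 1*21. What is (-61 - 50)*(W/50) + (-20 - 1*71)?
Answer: -6659/50 ≈ -133.18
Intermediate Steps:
W = 19 (W = 40 - 21 = 19)
(-61 - 50)*(W/50) + (-20 - 1*71) = (-61 - 50)*(19/50) + (-20 - 1*71) = -2109/50 + (-20 - 71) = -111*19/50 - 91 = -2109/50 - 91 = -6659/50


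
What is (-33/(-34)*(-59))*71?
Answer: -138237/34 ≈ -4065.8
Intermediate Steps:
(-33/(-34)*(-59))*71 = (-33*(-1/34)*(-59))*71 = ((33/34)*(-59))*71 = -1947/34*71 = -138237/34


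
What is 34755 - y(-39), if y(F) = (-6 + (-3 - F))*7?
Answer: 34545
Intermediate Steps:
y(F) = -63 - 7*F (y(F) = (-9 - F)*7 = -63 - 7*F)
34755 - y(-39) = 34755 - (-63 - 7*(-39)) = 34755 - (-63 + 273) = 34755 - 1*210 = 34755 - 210 = 34545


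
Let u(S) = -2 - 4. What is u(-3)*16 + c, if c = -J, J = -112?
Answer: 16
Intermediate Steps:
u(S) = -6
c = 112 (c = -1*(-112) = 112)
u(-3)*16 + c = -6*16 + 112 = -96 + 112 = 16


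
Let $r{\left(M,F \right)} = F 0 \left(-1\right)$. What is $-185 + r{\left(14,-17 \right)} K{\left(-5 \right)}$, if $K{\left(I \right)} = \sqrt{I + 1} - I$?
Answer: $-185$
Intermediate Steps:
$r{\left(M,F \right)} = 0$ ($r{\left(M,F \right)} = 0 \left(-1\right) = 0$)
$K{\left(I \right)} = \sqrt{1 + I} - I$
$-185 + r{\left(14,-17 \right)} K{\left(-5 \right)} = -185 + 0 \left(\sqrt{1 - 5} - -5\right) = -185 + 0 \left(\sqrt{-4} + 5\right) = -185 + 0 \left(2 i + 5\right) = -185 + 0 \left(5 + 2 i\right) = -185 + 0 = -185$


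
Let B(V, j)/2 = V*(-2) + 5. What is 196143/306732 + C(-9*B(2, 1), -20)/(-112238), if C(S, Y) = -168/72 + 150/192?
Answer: 176121392861/275415889728 ≈ 0.63947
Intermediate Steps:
B(V, j) = 10 - 4*V (B(V, j) = 2*(V*(-2) + 5) = 2*(-2*V + 5) = 2*(5 - 2*V) = 10 - 4*V)
C(S, Y) = -149/96 (C(S, Y) = -168*1/72 + 150*(1/192) = -7/3 + 25/32 = -149/96)
196143/306732 + C(-9*B(2, 1), -20)/(-112238) = 196143/306732 - 149/96/(-112238) = 196143*(1/306732) - 149/96*(-1/112238) = 65381/102244 + 149/10774848 = 176121392861/275415889728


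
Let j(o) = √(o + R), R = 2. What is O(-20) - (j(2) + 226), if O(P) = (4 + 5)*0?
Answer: -228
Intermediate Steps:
O(P) = 0 (O(P) = 9*0 = 0)
j(o) = √(2 + o) (j(o) = √(o + 2) = √(2 + o))
O(-20) - (j(2) + 226) = 0 - (√(2 + 2) + 226) = 0 - (√4 + 226) = 0 - (2 + 226) = 0 - 1*228 = 0 - 228 = -228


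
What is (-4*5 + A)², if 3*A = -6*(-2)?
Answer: 256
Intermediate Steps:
A = 4 (A = (-6*(-2))/3 = (⅓)*12 = 4)
(-4*5 + A)² = (-4*5 + 4)² = (-20 + 4)² = (-16)² = 256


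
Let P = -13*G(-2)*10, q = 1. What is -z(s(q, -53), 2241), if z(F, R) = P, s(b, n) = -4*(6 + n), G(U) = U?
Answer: -260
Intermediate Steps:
P = 260 (P = -13*(-2)*10 = 26*10 = 260)
s(b, n) = -24 - 4*n
z(F, R) = 260
-z(s(q, -53), 2241) = -1*260 = -260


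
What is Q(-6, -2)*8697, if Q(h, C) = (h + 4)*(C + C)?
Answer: 69576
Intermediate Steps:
Q(h, C) = 2*C*(4 + h) (Q(h, C) = (4 + h)*(2*C) = 2*C*(4 + h))
Q(-6, -2)*8697 = (2*(-2)*(4 - 6))*8697 = (2*(-2)*(-2))*8697 = 8*8697 = 69576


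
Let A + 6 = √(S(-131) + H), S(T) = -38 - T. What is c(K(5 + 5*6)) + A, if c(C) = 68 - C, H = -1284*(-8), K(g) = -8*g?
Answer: 342 + √10365 ≈ 443.81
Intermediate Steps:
H = 10272
A = -6 + √10365 (A = -6 + √((-38 - 1*(-131)) + 10272) = -6 + √((-38 + 131) + 10272) = -6 + √(93 + 10272) = -6 + √10365 ≈ 95.809)
c(K(5 + 5*6)) + A = (68 - (-8)*(5 + 5*6)) + (-6 + √10365) = (68 - (-8)*(5 + 30)) + (-6 + √10365) = (68 - (-8)*35) + (-6 + √10365) = (68 - 1*(-280)) + (-6 + √10365) = (68 + 280) + (-6 + √10365) = 348 + (-6 + √10365) = 342 + √10365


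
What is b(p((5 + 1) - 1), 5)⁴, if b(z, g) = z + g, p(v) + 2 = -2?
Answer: 1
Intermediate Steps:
p(v) = -4 (p(v) = -2 - 2 = -4)
b(z, g) = g + z
b(p((5 + 1) - 1), 5)⁴ = (5 - 4)⁴ = 1⁴ = 1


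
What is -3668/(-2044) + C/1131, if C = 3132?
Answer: 4331/949 ≈ 4.5638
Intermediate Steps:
-3668/(-2044) + C/1131 = -3668/(-2044) + 3132/1131 = -3668*(-1/2044) + 3132*(1/1131) = 131/73 + 36/13 = 4331/949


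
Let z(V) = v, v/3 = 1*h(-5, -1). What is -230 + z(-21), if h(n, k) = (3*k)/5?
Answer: -1159/5 ≈ -231.80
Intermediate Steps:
h(n, k) = 3*k/5 (h(n, k) = (3*k)*(⅕) = 3*k/5)
v = -9/5 (v = 3*(1*((⅗)*(-1))) = 3*(1*(-⅗)) = 3*(-⅗) = -9/5 ≈ -1.8000)
z(V) = -9/5
-230 + z(-21) = -230 - 9/5 = -1159/5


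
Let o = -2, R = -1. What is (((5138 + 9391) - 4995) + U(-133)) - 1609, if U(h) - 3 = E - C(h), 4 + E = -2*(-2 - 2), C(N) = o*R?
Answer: 7930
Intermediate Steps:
C(N) = 2 (C(N) = -2*(-1) = 2)
E = 4 (E = -4 - 2*(-2 - 2) = -4 - 2*(-4) = -4 + 8 = 4)
U(h) = 5 (U(h) = 3 + (4 - 1*2) = 3 + (4 - 2) = 3 + 2 = 5)
(((5138 + 9391) - 4995) + U(-133)) - 1609 = (((5138 + 9391) - 4995) + 5) - 1609 = ((14529 - 4995) + 5) - 1609 = (9534 + 5) - 1609 = 9539 - 1609 = 7930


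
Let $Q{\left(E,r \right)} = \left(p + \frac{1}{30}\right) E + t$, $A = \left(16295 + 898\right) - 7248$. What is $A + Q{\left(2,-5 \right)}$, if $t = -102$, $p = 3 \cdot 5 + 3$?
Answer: $\frac{148186}{15} \approx 9879.1$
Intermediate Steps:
$p = 18$ ($p = 15 + 3 = 18$)
$A = 9945$ ($A = 17193 - 7248 = 9945$)
$Q{\left(E,r \right)} = -102 + \frac{541 E}{30}$ ($Q{\left(E,r \right)} = \left(18 + \frac{1}{30}\right) E - 102 = \frac{541 E}{30} - 102 = -102 + \frac{541 E}{30}$)
$A + Q{\left(2,-5 \right)} = 9945 + \left(-102 + \frac{541}{30} \cdot 2\right) = 9945 + \left(-102 + \frac{541}{15}\right) = 9945 - \frac{989}{15} = \frac{148186}{15}$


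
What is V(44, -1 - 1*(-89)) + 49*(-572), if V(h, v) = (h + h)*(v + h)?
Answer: -16412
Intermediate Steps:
V(h, v) = 2*h*(h + v) (V(h, v) = (2*h)*(h + v) = 2*h*(h + v))
V(44, -1 - 1*(-89)) + 49*(-572) = 2*44*(44 + (-1 - 1*(-89))) + 49*(-572) = 2*44*(44 + (-1 + 89)) - 28028 = 2*44*(44 + 88) - 28028 = 2*44*132 - 28028 = 11616 - 28028 = -16412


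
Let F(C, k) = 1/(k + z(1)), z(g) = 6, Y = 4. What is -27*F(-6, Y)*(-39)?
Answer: 1053/10 ≈ 105.30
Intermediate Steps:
F(C, k) = 1/(6 + k) (F(C, k) = 1/(k + 6) = 1/(6 + k))
-27*F(-6, Y)*(-39) = -27/(6 + 4)*(-39) = -27/10*(-39) = 1053/10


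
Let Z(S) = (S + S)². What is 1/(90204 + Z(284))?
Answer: 1/412828 ≈ 2.4223e-6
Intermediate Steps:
Z(S) = 4*S² (Z(S) = (2*S)² = 4*S²)
1/(90204 + Z(284)) = 1/(90204 + 4*284²) = 1/(90204 + 4*80656) = 1/(90204 + 322624) = 1/412828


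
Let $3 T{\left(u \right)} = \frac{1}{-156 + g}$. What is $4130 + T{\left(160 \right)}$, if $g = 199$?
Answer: $\frac{532771}{129} \approx 4130.0$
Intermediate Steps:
$T{\left(u \right)} = \frac{1}{129}$ ($T{\left(u \right)} = \frac{1}{3 \left(-156 + 199\right)} = \frac{1}{3 \cdot 43} = \frac{1}{3} \cdot \frac{1}{43} = \frac{1}{129}$)
$4130 + T{\left(160 \right)} = 4130 + \frac{1}{129} = \frac{532771}{129}$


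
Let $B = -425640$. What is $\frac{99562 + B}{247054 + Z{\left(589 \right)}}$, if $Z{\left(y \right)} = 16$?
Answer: $- \frac{163039}{123535} \approx -1.3198$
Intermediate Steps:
$\frac{99562 + B}{247054 + Z{\left(589 \right)}} = \frac{99562 - 425640}{247054 + 16} = - \frac{326078}{247070} = \left(-326078\right) \frac{1}{247070} = - \frac{163039}{123535}$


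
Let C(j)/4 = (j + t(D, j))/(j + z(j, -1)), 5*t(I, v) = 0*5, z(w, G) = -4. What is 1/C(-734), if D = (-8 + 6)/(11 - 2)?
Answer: 369/1468 ≈ 0.25136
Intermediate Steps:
D = -2/9 ≈ -0.22222
t(I, v) = 0 (t(I, v) = (0*5)/5 = (⅕)*0 = 0)
C(j) = 4*j/(-4 + j) (C(j) = 4*((j + 0)/(j - 4)) = 4*(j/(-4 + j)) = 4*j/(-4 + j))
1/C(-734) = 1/(4*(-734)/(-4 - 734)) = 1/(4*(-734)/(-738)) = 1/(4*(-734)*(-1/738)) = 1/(1468/369) = 369/1468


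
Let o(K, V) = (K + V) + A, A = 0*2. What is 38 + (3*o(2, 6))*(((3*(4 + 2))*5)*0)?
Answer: 38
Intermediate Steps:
A = 0
o(K, V) = K + V (o(K, V) = (K + V) + 0 = K + V)
38 + (3*o(2, 6))*(((3*(4 + 2))*5)*0) = 38 + (3*(2 + 6))*(((3*(4 + 2))*5)*0) = 38 + (3*8)*(((3*6)*5)*0) = 38 + 24*((18*5)*0) = 38 + 24*(90*0) = 38 + 24*0 = 38 + 0 = 38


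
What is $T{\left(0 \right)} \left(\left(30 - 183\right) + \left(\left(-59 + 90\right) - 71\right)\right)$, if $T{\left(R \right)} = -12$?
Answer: $2316$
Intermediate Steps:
$T{\left(0 \right)} \left(\left(30 - 183\right) + \left(\left(-59 + 90\right) - 71\right)\right) = - 12 \left(\left(30 - 183\right) + \left(\left(-59 + 90\right) - 71\right)\right) = - 12 \left(-153 + \left(31 - 71\right)\right) = - 12 \left(-153 - 40\right) = \left(-12\right) \left(-193\right) = 2316$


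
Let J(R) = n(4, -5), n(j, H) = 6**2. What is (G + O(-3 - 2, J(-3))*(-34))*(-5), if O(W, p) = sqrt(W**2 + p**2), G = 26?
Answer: -130 + 170*sqrt(1321) ≈ 6048.7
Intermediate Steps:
n(j, H) = 36
J(R) = 36
(G + O(-3 - 2, J(-3))*(-34))*(-5) = (26 + sqrt((-3 - 2)**2 + 36**2)*(-34))*(-5) = (26 + sqrt((-5)**2 + 1296)*(-34))*(-5) = (26 + sqrt(25 + 1296)*(-34))*(-5) = (26 + sqrt(1321)*(-34))*(-5) = (26 - 34*sqrt(1321))*(-5) = -130 + 170*sqrt(1321)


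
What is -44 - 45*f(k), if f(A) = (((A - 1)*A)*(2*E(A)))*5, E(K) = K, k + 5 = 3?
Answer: 5356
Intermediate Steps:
k = -2 (k = -5 + 3 = -2)
f(A) = 10*A**2*(-1 + A) (f(A) = (((A - 1)*A)*(2*A))*5 = (((-1 + A)*A)*(2*A))*5 = ((A*(-1 + A))*(2*A))*5 = (2*A**2*(-1 + A))*5 = 10*A**2*(-1 + A))
-44 - 45*f(k) = -44 - 450*(-2)**2*(-1 - 2) = -44 - 450*4*(-3) = -44 - 45*(-120) = -44 + 5400 = 5356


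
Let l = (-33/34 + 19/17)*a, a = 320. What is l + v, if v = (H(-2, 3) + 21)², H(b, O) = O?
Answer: 10592/17 ≈ 623.06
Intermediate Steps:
v = 576 (v = (3 + 21)² = 24² = 576)
l = 800/17 (l = (-33/34 + 19/17)*320 = (5/34)*320 = 800/17 ≈ 47.059)
l + v = 800/17 + 576 = 10592/17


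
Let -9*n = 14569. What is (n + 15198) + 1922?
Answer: 139511/9 ≈ 15501.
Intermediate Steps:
n = -14569/9 (n = -⅑*14569 = -14569/9 ≈ -1618.8)
(n + 15198) + 1922 = (-14569/9 + 15198) + 1922 = 122213/9 + 1922 = 139511/9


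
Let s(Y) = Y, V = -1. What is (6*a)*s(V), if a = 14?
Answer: -84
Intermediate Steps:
(6*a)*s(V) = (6*14)*(-1) = 84*(-1) = -84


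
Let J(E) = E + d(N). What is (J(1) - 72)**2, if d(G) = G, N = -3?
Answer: 5476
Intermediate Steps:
J(E) = -3 + E (J(E) = E - 3 = -3 + E)
(J(1) - 72)**2 = ((-3 + 1) - 72)**2 = (-2 - 72)**2 = (-74)**2 = 5476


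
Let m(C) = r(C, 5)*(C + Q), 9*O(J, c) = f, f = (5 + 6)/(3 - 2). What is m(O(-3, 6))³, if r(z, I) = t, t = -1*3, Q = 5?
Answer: -175616/27 ≈ -6504.3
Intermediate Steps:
f = 11 (f = 11/1 = 11*1 = 11)
t = -3
r(z, I) = -3
O(J, c) = 11/9 (O(J, c) = (⅑)*11 = 11/9)
m(C) = -15 - 3*C (m(C) = -3*(C + 5) = -3*(5 + C) = -15 - 3*C)
m(O(-3, 6))³ = (-15 - 3*11/9)³ = (-15 - 11/3)³ = (-56/3)³ = -175616/27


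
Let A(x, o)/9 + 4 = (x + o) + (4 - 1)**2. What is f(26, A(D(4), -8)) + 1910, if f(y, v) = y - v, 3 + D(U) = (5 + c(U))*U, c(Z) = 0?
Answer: 1810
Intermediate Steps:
D(U) = -3 + 5*U (D(U) = -3 + (5 + 0)*U = -3 + 5*U)
A(x, o) = 45 + 9*o + 9*x (A(x, o) = -36 + 9*((x + o) + (4 - 1)**2) = -36 + 9*((o + x) + 3**2) = -36 + 9*((o + x) + 9) = -36 + 9*(9 + o + x) = -36 + (81 + 9*o + 9*x) = 45 + 9*o + 9*x)
f(26, A(D(4), -8)) + 1910 = (26 - (45 + 9*(-8) + 9*(-3 + 5*4))) + 1910 = (26 - (45 - 72 + 9*(-3 + 20))) + 1910 = (26 - (45 - 72 + 9*17)) + 1910 = (26 - (45 - 72 + 153)) + 1910 = (26 - 1*126) + 1910 = (26 - 126) + 1910 = -100 + 1910 = 1810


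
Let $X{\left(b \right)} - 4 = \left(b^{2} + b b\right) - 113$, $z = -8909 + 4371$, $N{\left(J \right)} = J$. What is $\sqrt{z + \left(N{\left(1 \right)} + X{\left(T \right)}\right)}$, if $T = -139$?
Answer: $2 \sqrt{8499} \approx 184.38$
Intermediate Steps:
$z = -4538$
$X{\left(b \right)} = -109 + 2 b^{2}$ ($X{\left(b \right)} = 4 - \left(113 - b^{2} - b b\right) = 4 + \left(\left(b^{2} + b^{2}\right) - 113\right) = 4 + \left(2 b^{2} - 113\right) = 4 + \left(-113 + 2 b^{2}\right) = -109 + 2 b^{2}$)
$\sqrt{z + \left(N{\left(1 \right)} + X{\left(T \right)}\right)} = \sqrt{-4538 + \left(1 - \left(109 - 2 \left(-139\right)^{2}\right)\right)} = \sqrt{-4538 + \left(1 + \left(-109 + 2 \cdot 19321\right)\right)} = \sqrt{-4538 + \left(1 + \left(-109 + 38642\right)\right)} = \sqrt{-4538 + \left(1 + 38533\right)} = \sqrt{-4538 + 38534} = \sqrt{33996} = 2 \sqrt{8499}$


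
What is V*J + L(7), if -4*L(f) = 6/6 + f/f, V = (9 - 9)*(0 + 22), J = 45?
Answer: -½ ≈ -0.50000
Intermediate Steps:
V = 0 (V = 0*22 = 0)
L(f) = -½ (L(f) = -(6/6 + f/f)/4 = -(6*(⅙) + 1)/4 = -(1 + 1)/4 = -¼*2 = -½)
V*J + L(7) = 0*45 - ½ = 0 - ½ = -½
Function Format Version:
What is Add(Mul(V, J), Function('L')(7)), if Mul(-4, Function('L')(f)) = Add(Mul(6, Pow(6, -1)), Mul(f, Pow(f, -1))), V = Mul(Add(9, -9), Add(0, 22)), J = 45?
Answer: Rational(-1, 2) ≈ -0.50000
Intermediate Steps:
V = 0 (V = Mul(0, 22) = 0)
Function('L')(f) = Rational(-1, 2) (Function('L')(f) = Mul(Rational(-1, 4), Add(Mul(6, Pow(6, -1)), Mul(f, Pow(f, -1)))) = Mul(Rational(-1, 4), Add(Mul(6, Rational(1, 6)), 1)) = Mul(Rational(-1, 4), Add(1, 1)) = Mul(Rational(-1, 4), 2) = Rational(-1, 2))
Add(Mul(V, J), Function('L')(7)) = Add(Mul(0, 45), Rational(-1, 2)) = Add(0, Rational(-1, 2)) = Rational(-1, 2)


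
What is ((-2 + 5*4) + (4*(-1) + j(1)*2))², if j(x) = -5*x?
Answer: 16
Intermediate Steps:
((-2 + 5*4) + (4*(-1) + j(1)*2))² = ((-2 + 5*4) + (4*(-1) - 5*1*2))² = ((-2 + 20) + (-4 - 5*2))² = (18 + (-4 - 10))² = (18 - 14)² = 4² = 16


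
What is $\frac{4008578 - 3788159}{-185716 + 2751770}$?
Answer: $\frac{220419}{2566054} \approx 0.085898$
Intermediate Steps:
$\frac{4008578 - 3788159}{-185716 + 2751770} = \frac{220419}{2566054}$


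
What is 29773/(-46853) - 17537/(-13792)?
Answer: 411031845/646196576 ≈ 0.63608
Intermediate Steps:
29773/(-46853) - 17537/(-13792) = 29773*(-1/46853) - 17537*(-1/13792) = -29773/46853 + 17537/13792 = 411031845/646196576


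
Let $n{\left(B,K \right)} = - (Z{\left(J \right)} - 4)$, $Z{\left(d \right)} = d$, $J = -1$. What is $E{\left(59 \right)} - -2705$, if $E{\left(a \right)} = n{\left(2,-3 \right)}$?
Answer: $2710$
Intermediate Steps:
$n{\left(B,K \right)} = 5$ ($n{\left(B,K \right)} = - (-1 - 4) = \left(-1\right) \left(-5\right) = 5$)
$E{\left(a \right)} = 5$
$E{\left(59 \right)} - -2705 = 5 - -2705 = 5 + 2705 = 2710$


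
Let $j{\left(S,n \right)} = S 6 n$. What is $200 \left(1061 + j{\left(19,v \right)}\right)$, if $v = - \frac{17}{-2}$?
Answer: $406000$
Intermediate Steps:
$v = \frac{17}{2}$ ($v = \left(-17\right) \left(- \frac{1}{2}\right) = \frac{17}{2} \approx 8.5$)
$j{\left(S,n \right)} = 6 S n$
$200 \left(1061 + j{\left(19,v \right)}\right) = 200 \left(1061 + 6 \cdot 19 \cdot \frac{17}{2}\right) = 200 \left(1061 + 969\right) = 200 \cdot 2030 = 406000$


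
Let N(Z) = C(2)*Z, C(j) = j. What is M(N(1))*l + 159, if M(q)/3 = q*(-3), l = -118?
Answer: 2283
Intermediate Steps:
N(Z) = 2*Z
M(q) = -9*q (M(q) = 3*(q*(-3)) = 3*(-3*q) = -9*q)
M(N(1))*l + 159 = -18*(-118) + 159 = 2124 + 159 = 2283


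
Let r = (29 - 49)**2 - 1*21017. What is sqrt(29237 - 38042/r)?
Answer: sqrt(12428283676207)/20617 ≈ 170.99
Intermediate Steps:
r = -20617 (r = (-20)**2 - 21017 = 400 - 21017 = -20617)
sqrt(29237 - 38042/r) = sqrt(29237 - 38042/(-20617)) = sqrt(29237 - 38042*(-1/20617)) = sqrt(29237 + 38042/20617) = sqrt(602817271/20617) = sqrt(12428283676207)/20617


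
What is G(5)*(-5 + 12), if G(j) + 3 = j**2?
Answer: 154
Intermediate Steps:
G(j) = -3 + j**2
G(5)*(-5 + 12) = (-3 + 5**2)*(-5 + 12) = (-3 + 25)*7 = 22*7 = 154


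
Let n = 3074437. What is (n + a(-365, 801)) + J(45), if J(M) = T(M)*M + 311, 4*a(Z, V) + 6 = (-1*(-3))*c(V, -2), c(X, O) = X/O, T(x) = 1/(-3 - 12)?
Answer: 24595545/8 ≈ 3.0744e+6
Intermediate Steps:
T(x) = -1/15 (T(x) = 1/(-15) = -1/15)
a(Z, V) = -3/2 - 3*V/8 (a(Z, V) = -3/2 + ((-1*(-3))*(V/(-2)))/4 = -3/2 + (3*(V*(-½)))/4 = -3/2 + (3*(-V/2))/4 = -3/2 + (-3*V/2)/4 = -3/2 - 3*V/8)
J(M) = 311 - M/15 (J(M) = -M/15 + 311 = 311 - M/15)
(n + a(-365, 801)) + J(45) = (3074437 + (-3/2 - 3/8*801)) + (311 - 1/15*45) = (3074437 + (-3/2 - 2403/8)) + (311 - 3) = (3074437 - 2415/8) + 308 = 24593081/8 + 308 = 24595545/8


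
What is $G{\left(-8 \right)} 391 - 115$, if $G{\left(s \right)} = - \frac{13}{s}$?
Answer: $\frac{4163}{8} \approx 520.38$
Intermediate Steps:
$G{\left(-8 \right)} 391 - 115 = - \frac{13}{-8} \cdot 391 - 115 = \left(-13\right) \left(- \frac{1}{8}\right) 391 - 115 = \frac{13}{8} \cdot 391 - 115 = \frac{5083}{8} - 115 = \frac{4163}{8}$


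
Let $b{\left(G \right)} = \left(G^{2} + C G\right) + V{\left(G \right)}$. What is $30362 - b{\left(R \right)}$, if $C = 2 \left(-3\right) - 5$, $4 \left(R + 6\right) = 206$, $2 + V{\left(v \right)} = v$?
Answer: $\frac{114995}{4} \approx 28749.0$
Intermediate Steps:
$V{\left(v \right)} = -2 + v$
$R = \frac{91}{2}$ ($R = -6 + \frac{1}{4} \cdot 206 = -6 + \frac{103}{2} = \frac{91}{2} \approx 45.5$)
$C = -11$ ($C = -6 - 5 = -11$)
$b{\left(G \right)} = -2 + G^{2} - 10 G$ ($b{\left(G \right)} = \left(G^{2} - 11 G\right) + \left(-2 + G\right) = -2 + G^{2} - 10 G$)
$30362 - b{\left(R \right)} = 30362 - \left(-2 + \left(\frac{91}{2}\right)^{2} - 455\right) = 30362 - \left(-2 + \frac{8281}{4} - 455\right) = 30362 - \frac{6453}{4} = \frac{114995}{4}$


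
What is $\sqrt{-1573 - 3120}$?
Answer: $19 i \sqrt{13} \approx 68.505 i$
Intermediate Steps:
$\sqrt{-1573 - 3120} = \sqrt{-4693} = 19 i \sqrt{13}$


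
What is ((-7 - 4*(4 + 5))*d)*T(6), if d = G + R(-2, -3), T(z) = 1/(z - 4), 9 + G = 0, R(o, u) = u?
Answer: 258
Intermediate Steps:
G = -9 (G = -9 + 0 = -9)
T(z) = 1/(-4 + z)
d = -12 (d = -9 - 3 = -12)
((-7 - 4*(4 + 5))*d)*T(6) = ((-7 - 4*(4 + 5))*(-12))/(-4 + 6) = ((-7 - 4*9)*(-12))/2 = ((-7 - 1*36)*(-12))*(½) = ((-7 - 36)*(-12))*(½) = -43*(-12)*(½) = 516*(½) = 258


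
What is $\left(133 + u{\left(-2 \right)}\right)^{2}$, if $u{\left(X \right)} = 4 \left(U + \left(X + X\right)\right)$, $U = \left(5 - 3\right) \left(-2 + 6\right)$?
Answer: $22201$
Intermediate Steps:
$U = 8$ ($U = 2 \cdot 4 = 8$)
$u{\left(X \right)} = 32 + 8 X$ ($u{\left(X \right)} = 4 \left(8 + \left(X + X\right)\right) = 4 \left(8 + 2 X\right) = 32 + 8 X$)
$\left(133 + u{\left(-2 \right)}\right)^{2} = \left(133 + \left(32 + 8 \left(-2\right)\right)\right)^{2} = \left(133 + \left(32 - 16\right)\right)^{2} = \left(133 + 16\right)^{2} = 149^{2} = 22201$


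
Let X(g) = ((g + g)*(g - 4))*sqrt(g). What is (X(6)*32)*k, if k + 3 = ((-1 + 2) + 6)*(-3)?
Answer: -18432*sqrt(6) ≈ -45149.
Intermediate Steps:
k = -24 (k = -3 + ((-1 + 2) + 6)*(-3) = -3 + (1 + 6)*(-3) = -3 + 7*(-3) = -3 - 21 = -24)
X(g) = 2*g**(3/2)*(-4 + g) (X(g) = ((2*g)*(-4 + g))*sqrt(g) = (2*g*(-4 + g))*sqrt(g) = 2*g**(3/2)*(-4 + g))
(X(6)*32)*k = ((2*6**(3/2)*(-4 + 6))*32)*(-24) = ((2*(6*sqrt(6))*2)*32)*(-24) = ((24*sqrt(6))*32)*(-24) = (768*sqrt(6))*(-24) = -18432*sqrt(6)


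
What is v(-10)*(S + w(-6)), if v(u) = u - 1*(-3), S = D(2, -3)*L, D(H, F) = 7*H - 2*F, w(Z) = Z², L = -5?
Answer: 448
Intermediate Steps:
D(H, F) = -2*F + 7*H
S = -100 (S = (-2*(-3) + 7*2)*(-5) = (6 + 14)*(-5) = 20*(-5) = -100)
v(u) = 3 + u (v(u) = u + 3 = 3 + u)
v(-10)*(S + w(-6)) = (3 - 10)*(-100 + (-6)²) = -7*(-100 + 36) = -7*(-64) = 448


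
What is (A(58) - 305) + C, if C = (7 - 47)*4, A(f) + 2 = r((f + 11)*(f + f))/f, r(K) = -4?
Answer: -13545/29 ≈ -467.07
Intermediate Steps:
A(f) = -2 - 4/f
C = -160 (C = -40*4 = -160)
(A(58) - 305) + C = ((-2 - 4/58) - 305) - 160 = ((-2 - 4*1/58) - 305) - 160 = ((-2 - 2/29) - 305) - 160 = (-60/29 - 305) - 160 = -8905/29 - 160 = -13545/29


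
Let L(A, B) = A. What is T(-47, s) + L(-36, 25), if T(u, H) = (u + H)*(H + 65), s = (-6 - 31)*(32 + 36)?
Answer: 6281877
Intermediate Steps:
s = -2516 (s = -37*68 = -2516)
T(u, H) = (65 + H)*(H + u) (T(u, H) = (H + u)*(65 + H) = (65 + H)*(H + u))
T(-47, s) + L(-36, 25) = ((-2516)² + 65*(-2516) + 65*(-47) - 2516*(-47)) - 36 = (6330256 - 163540 - 3055 + 118252) - 36 = 6281913 - 36 = 6281877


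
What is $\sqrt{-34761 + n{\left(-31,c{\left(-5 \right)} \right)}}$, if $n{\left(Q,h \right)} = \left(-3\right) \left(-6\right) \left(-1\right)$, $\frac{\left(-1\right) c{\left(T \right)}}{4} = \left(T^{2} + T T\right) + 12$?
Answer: $i \sqrt{34779} \approx 186.49 i$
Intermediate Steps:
$c{\left(T \right)} = -48 - 8 T^{2}$ ($c{\left(T \right)} = - 4 \left(\left(T^{2} + T T\right) + 12\right) = - 4 \left(\left(T^{2} + T^{2}\right) + 12\right) = - 4 \left(2 T^{2} + 12\right) = - 4 \left(12 + 2 T^{2}\right) = -48 - 8 T^{2}$)
$n{\left(Q,h \right)} = -18$ ($n{\left(Q,h \right)} = 18 \left(-1\right) = -18$)
$\sqrt{-34761 + n{\left(-31,c{\left(-5 \right)} \right)}} = \sqrt{-34761 - 18} = \sqrt{-34779} = i \sqrt{34779}$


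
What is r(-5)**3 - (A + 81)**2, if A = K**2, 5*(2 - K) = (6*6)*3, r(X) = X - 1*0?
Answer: -135311766/625 ≈ -2.1650e+5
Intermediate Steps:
r(X) = X (r(X) = X + 0 = X)
K = -98/5 (K = 2 - 6*6*3/5 = 2 - 36*3/5 = 2 - 1/5*108 = 2 - 108/5 = -98/5 ≈ -19.600)
A = 9604/25 (A = (-98/5)**2 = 9604/25 ≈ 384.16)
r(-5)**3 - (A + 81)**2 = (-5)**3 - (9604/25 + 81)**2 = -125 - (11629/25)**2 = -125 - 1*135233641/625 = -125 - 135233641/625 = -135311766/625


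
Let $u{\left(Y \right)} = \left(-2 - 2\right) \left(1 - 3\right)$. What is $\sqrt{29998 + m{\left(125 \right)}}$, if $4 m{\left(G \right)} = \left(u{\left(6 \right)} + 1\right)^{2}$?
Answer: $\frac{\sqrt{120073}}{2} \approx 173.26$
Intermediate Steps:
$u{\left(Y \right)} = 8$ ($u{\left(Y \right)} = \left(-4\right) \left(-2\right) = 8$)
$m{\left(G \right)} = \frac{81}{4}$ ($m{\left(G \right)} = \frac{\left(8 + 1\right)^{2}}{4} = \frac{9^{2}}{4} = \frac{1}{4} \cdot 81 = \frac{81}{4}$)
$\sqrt{29998 + m{\left(125 \right)}} = \sqrt{29998 + \frac{81}{4}} = \sqrt{\frac{120073}{4}} = \frac{\sqrt{120073}}{2}$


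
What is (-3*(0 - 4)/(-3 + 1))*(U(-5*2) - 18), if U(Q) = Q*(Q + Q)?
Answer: -1092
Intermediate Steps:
U(Q) = 2*Q² (U(Q) = Q*(2*Q) = 2*Q²)
(-3*(0 - 4)/(-3 + 1))*(U(-5*2) - 18) = (-3*(0 - 4)/(-3 + 1))*(2*(-5*2)² - 18) = (-(-12)/(-2))*(2*(-10)² - 18) = (-(-12)*(-1)/2)*(2*100 - 18) = (-3*2)*(200 - 18) = -6*182 = -1092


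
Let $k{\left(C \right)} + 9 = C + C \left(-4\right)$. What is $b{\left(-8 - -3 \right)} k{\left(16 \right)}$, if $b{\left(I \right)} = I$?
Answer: $285$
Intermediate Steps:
$k{\left(C \right)} = -9 - 3 C$ ($k{\left(C \right)} = -9 + \left(C + C \left(-4\right)\right) = -9 + \left(C - 4 C\right) = -9 - 3 C$)
$b{\left(-8 - -3 \right)} k{\left(16 \right)} = \left(-8 - -3\right) \left(-9 - 48\right) = \left(-8 + 3\right) \left(-9 - 48\right) = \left(-5\right) \left(-57\right) = 285$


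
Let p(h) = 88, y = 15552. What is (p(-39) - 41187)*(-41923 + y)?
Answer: 1083821729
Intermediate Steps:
(p(-39) - 41187)*(-41923 + y) = (88 - 41187)*(-41923 + 15552) = -41099*(-26371) = 1083821729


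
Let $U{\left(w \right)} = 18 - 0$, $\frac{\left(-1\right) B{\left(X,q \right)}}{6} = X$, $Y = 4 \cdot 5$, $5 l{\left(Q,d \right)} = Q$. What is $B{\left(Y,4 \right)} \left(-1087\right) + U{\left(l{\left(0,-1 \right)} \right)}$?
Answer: $130458$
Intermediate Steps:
$l{\left(Q,d \right)} = \frac{Q}{5}$
$Y = 20$
$B{\left(X,q \right)} = - 6 X$
$U{\left(w \right)} = 18$ ($U{\left(w \right)} = 18 + 0 = 18$)
$B{\left(Y,4 \right)} \left(-1087\right) + U{\left(l{\left(0,-1 \right)} \right)} = \left(-6\right) 20 \left(-1087\right) + 18 = \left(-120\right) \left(-1087\right) + 18 = 130440 + 18 = 130458$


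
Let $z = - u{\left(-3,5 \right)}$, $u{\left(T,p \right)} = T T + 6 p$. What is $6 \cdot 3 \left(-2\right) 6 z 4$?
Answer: $33696$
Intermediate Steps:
$u{\left(T,p \right)} = T^{2} + 6 p$
$z = -39$ ($z = - (\left(-3\right)^{2} + 6 \cdot 5) = - (9 + 30) = \left(-1\right) 39 = -39$)
$6 \cdot 3 \left(-2\right) 6 z 4 = 6 \cdot 3 \left(-2\right) 6 \left(\left(-39\right) 4\right) = 6 \left(\left(-6\right) 6\right) \left(-156\right) = 6 \left(-36\right) \left(-156\right) = \left(-216\right) \left(-156\right) = 33696$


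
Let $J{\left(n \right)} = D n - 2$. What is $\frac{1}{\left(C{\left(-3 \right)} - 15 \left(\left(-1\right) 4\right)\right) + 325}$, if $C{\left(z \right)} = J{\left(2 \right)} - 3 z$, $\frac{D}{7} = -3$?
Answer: $\frac{1}{350} \approx 0.0028571$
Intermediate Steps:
$D = -21$ ($D = 7 \left(-3\right) = -21$)
$J{\left(n \right)} = -2 - 21 n$ ($J{\left(n \right)} = - 21 n - 2 = -2 - 21 n$)
$C{\left(z \right)} = -44 - 3 z$ ($C{\left(z \right)} = \left(-2 - 42\right) - 3 z = -44 - 3 z$)
$\frac{1}{\left(C{\left(-3 \right)} - 15 \left(\left(-1\right) 4\right)\right) + 325} = \frac{1}{\left(\left(-44 - -9\right) - 15 \left(\left(-1\right) 4\right)\right) + 325} = \frac{1}{\left(\left(-44 + 9\right) - -60\right) + 325} = \frac{1}{\left(-35 + 60\right) + 325} = \frac{1}{25 + 325} = \frac{1}{350}$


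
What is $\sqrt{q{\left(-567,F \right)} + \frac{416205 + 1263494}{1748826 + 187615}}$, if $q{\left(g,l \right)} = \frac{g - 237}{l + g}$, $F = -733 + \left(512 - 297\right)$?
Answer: $\frac{\sqrt{7100190583009611815}}{2101038485} \approx 1.2682$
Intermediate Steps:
$F = -518$ ($F = -733 + \left(512 - 297\right) = -733 + 215 = -518$)
$q{\left(g,l \right)} = \frac{-237 + g}{g + l}$
$\sqrt{q{\left(-567,F \right)} + \frac{416205 + 1263494}{1748826 + 187615}} = \sqrt{\frac{-237 - 567}{-567 - 518} + \frac{416205 + 1263494}{1748826 + 187615}} = \sqrt{\frac{1}{-1085} \left(-804\right) + \frac{1679699}{1936441}} = \sqrt{\left(- \frac{1}{1085}\right) \left(-804\right) + 1679699 \cdot \frac{1}{1936441}} = \sqrt{\frac{804}{1085} + \frac{1679699}{1936441}} = \sqrt{\frac{3379371979}{2101038485}} = \frac{\sqrt{7100190583009611815}}{2101038485}$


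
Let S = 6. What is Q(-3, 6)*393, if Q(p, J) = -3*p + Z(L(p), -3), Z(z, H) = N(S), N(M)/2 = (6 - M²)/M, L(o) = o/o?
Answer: -393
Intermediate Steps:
L(o) = 1
N(M) = 2*(6 - M²)/M (N(M) = 2*((6 - M²)/M) = 2*(6 - M²)/M)
Z(z, H) = -10 (Z(z, H) = -2*6 + 12/6 = -12 + 12*(⅙) = -12 + 2 = -10)
Q(p, J) = -10 - 3*p (Q(p, J) = -3*p - 10 = -10 - 3*p)
Q(-3, 6)*393 = (-10 - 3*(-3))*393 = (-10 + 9)*393 = -1*393 = -393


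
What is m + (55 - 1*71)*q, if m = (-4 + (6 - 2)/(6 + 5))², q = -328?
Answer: 636608/121 ≈ 5261.2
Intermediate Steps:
m = 1600/121 (m = (-4 + 4/11)² = (-40/11)² = 1600/121 ≈ 13.223)
m + (55 - 1*71)*q = 1600/121 + (55 - 1*71)*(-328) = 1600/121 + (55 - 71)*(-328) = 1600/121 - 16*(-328) = 1600/121 + 5248 = 636608/121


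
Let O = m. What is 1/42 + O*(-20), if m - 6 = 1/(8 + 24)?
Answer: -20261/168 ≈ -120.60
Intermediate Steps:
m = 193/32 (m = 6 + 1/(8 + 24) = 6 + 1/32 = 193/32 ≈ 6.0313)
O = 193/32 ≈ 6.0313
1/42 + O*(-20) = 1/42 + (193/32)*(-20) = 1/42 - 965/8 = -20261/168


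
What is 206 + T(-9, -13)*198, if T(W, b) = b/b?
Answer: 404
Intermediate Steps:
T(W, b) = 1
206 + T(-9, -13)*198 = 206 + 1*198 = 206 + 198 = 404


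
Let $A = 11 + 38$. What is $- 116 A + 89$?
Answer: $-5595$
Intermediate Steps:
$A = 49$
$- 116 A + 89 = \left(-116\right) 49 + 89 = -5684 + 89 = -5595$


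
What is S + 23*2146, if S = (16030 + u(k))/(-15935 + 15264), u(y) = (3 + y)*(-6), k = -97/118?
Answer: 177553533/3599 ≈ 49334.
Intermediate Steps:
k = -97/118 (k = -97*1/118 = -97/118 ≈ -0.82203)
u(y) = -18 - 6*y
S = -85909/3599 (S = (16030 + (-18 - 6*(-97/118)))/(-15935 + 15264) = (16030 + (-18 + 291/59))/(-671) = (16030 - 771/59)*(-1/671) = (944999/59)*(-1/671) = -85909/3599 ≈ -23.870)
S + 23*2146 = -85909/3599 + 23*2146 = -85909/3599 + 49358 = 177553533/3599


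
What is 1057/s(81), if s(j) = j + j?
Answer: 1057/162 ≈ 6.5247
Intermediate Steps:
s(j) = 2*j
1057/s(81) = 1057/((2*81)) = 1057/162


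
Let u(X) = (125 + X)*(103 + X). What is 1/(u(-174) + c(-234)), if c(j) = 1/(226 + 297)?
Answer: 523/1819518 ≈ 0.00028744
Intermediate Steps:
c(j) = 1/523
u(X) = (103 + X)*(125 + X)
1/(u(-174) + c(-234)) = 1/((12875 + (-174)**2 + 228*(-174)) + 1/523) = 1/((12875 + 30276 - 39672) + 1/523) = 1/(3479 + 1/523) = 1/(1819518/523) = 523/1819518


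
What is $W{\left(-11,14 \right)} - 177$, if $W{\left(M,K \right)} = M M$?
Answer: $-56$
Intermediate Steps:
$W{\left(M,K \right)} = M^{2}$
$W{\left(-11,14 \right)} - 177 = \left(-11\right)^{2} - 177 = 121 - 177 = -56$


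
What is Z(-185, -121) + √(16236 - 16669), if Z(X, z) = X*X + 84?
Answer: 34309 + I*√433 ≈ 34309.0 + 20.809*I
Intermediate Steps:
Z(X, z) = 84 + X² (Z(X, z) = X² + 84 = 84 + X²)
Z(-185, -121) + √(16236 - 16669) = (84 + (-185)²) + √(16236 - 16669) = (84 + 34225) + √(-433) = 34309 + I*√433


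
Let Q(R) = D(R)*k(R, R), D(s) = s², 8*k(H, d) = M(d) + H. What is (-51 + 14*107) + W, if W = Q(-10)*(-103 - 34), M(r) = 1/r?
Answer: 74973/4 ≈ 18743.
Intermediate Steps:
M(r) = 1/r
k(H, d) = H/8 + 1/(8*d) (k(H, d) = (1/d + H)/8 = (H + 1/d)/8 = H/8 + 1/(8*d))
Q(R) = R*(1 + R²)/8 (Q(R) = R²*((1 + R*R)/(8*R)) = R²*((1 + R²)/(8*R)) = R*(1 + R²)/8)
W = 69185/4 (W = ((⅛)*(-10)*(1 + (-10)²))*(-103 - 34) = ((⅛)*(-10)*(1 + 100))*(-137) = ((⅛)*(-10)*101)*(-137) = -505/4*(-137) = 69185/4 ≈ 17296.)
(-51 + 14*107) + W = (-51 + 14*107) + 69185/4 = (-51 + 1498) + 69185/4 = 1447 + 69185/4 = 74973/4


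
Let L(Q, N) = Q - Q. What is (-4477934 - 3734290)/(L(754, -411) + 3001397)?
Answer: -8212224/3001397 ≈ -2.7361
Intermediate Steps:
L(Q, N) = 0
(-4477934 - 3734290)/(L(754, -411) + 3001397) = (-4477934 - 3734290)/(0 + 3001397) = -8212224/3001397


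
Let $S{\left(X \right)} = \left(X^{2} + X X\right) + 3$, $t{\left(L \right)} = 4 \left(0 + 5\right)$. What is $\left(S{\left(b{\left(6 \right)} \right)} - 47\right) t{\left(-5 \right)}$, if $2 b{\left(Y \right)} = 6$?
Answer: $-520$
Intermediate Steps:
$b{\left(Y \right)} = 3$ ($b{\left(Y \right)} = \frac{1}{2} \cdot 6 = 3$)
$t{\left(L \right)} = 20$ ($t{\left(L \right)} = 4 \cdot 5 = 20$)
$S{\left(X \right)} = 3 + 2 X^{2}$ ($S{\left(X \right)} = \left(X^{2} + X^{2}\right) + 3 = 2 X^{2} + 3 = 3 + 2 X^{2}$)
$\left(S{\left(b{\left(6 \right)} \right)} - 47\right) t{\left(-5 \right)} = \left(\left(3 + 2 \cdot 3^{2}\right) - 47\right) 20 = \left(\left(3 + 2 \cdot 9\right) - 47\right) 20 = \left(\left(3 + 18\right) - 47\right) 20 = \left(21 - 47\right) 20 = \left(-26\right) 20 = -520$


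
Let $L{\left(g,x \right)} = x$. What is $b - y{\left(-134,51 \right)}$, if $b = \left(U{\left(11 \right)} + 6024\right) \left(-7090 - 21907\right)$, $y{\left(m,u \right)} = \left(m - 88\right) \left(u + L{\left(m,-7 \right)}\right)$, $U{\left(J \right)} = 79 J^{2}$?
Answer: $-451850483$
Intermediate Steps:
$y{\left(m,u \right)} = \left(-88 + m\right) \left(-7 + u\right)$ ($y{\left(m,u \right)} = \left(m - 88\right) \left(u - 7\right) = \left(-88 + m\right) \left(-7 + u\right)$)
$b = -451860251$ ($b = \left(79 \cdot 11^{2} + 6024\right) \left(-7090 - 21907\right) = \left(79 \cdot 121 + 6024\right) \left(-28997\right) = \left(9559 + 6024\right) \left(-28997\right) = 15583 \left(-28997\right) = -451860251$)
$b - y{\left(-134,51 \right)} = -451860251 - \left(616 - 4488 - -938 - 6834\right) = -451860251 - \left(616 - 4488 + 938 - 6834\right) = -451860251 - -9768 = -451860251 + 9768 = -451850483$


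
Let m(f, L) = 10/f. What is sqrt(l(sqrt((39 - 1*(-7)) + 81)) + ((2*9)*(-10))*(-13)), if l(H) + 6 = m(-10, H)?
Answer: sqrt(2333) ≈ 48.301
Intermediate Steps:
l(H) = -7 (l(H) = -6 + 10/(-10) = -6 + 10*(-1/10) = -6 - 1 = -7)
sqrt(l(sqrt((39 - 1*(-7)) + 81)) + ((2*9)*(-10))*(-13)) = sqrt(-7 + ((2*9)*(-10))*(-13)) = sqrt(-7 + (18*(-10))*(-13)) = sqrt(-7 - 180*(-13)) = sqrt(-7 + 2340) = sqrt(2333)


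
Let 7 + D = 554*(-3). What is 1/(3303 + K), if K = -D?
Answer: 1/4972 ≈ 0.00020113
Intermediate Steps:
D = -1669 (D = -7 + 554*(-3) = -7 - 1662 = -1669)
K = 1669 (K = -1*(-1669) = 1669)
1/(3303 + K) = 1/(3303 + 1669) = 1/4972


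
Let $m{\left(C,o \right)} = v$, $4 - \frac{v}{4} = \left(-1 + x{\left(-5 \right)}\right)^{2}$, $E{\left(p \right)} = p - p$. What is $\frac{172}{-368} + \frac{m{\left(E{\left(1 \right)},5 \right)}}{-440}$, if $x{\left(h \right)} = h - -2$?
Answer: $- \frac{1813}{5060} \approx -0.3583$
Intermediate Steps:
$E{\left(p \right)} = 0$
$x{\left(h \right)} = 2 + h$ ($x{\left(h \right)} = h + 2 = 2 + h$)
$v = -48$ ($v = 16 - 4 \left(-1 + \left(2 - 5\right)\right)^{2} = 16 - 4 \left(-1 - 3\right)^{2} = 16 - 4 \left(-4\right)^{2} = 16 - 64 = -48$)
$m{\left(C,o \right)} = -48$
$\frac{172}{-368} + \frac{m{\left(E{\left(1 \right)},5 \right)}}{-440} = \frac{172}{-368} - \frac{48}{-440} = 172 \left(- \frac{1}{368}\right) - - \frac{6}{55} = - \frac{43}{92} + \frac{6}{55} = - \frac{1813}{5060}$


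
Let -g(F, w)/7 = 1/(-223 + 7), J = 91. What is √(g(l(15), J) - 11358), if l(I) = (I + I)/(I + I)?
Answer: 17*I*√50934/36 ≈ 106.57*I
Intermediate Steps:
l(I) = 1 (l(I) = (2*I)/((2*I)) = (2*I)*(1/(2*I)) = 1)
g(F, w) = 7/216 (g(F, w) = -7/(-223 + 7) = -7/(-216) = -7*(-1/216) = 7/216)
√(g(l(15), J) - 11358) = √(7/216 - 11358) = √(-2453321/216) = 17*I*√50934/36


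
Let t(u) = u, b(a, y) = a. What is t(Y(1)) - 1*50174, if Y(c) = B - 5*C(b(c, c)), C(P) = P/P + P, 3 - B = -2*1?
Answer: -50179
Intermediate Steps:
B = 5 (B = 3 - (-2) = 3 - 1*(-2) = 3 + 2 = 5)
C(P) = 1 + P
Y(c) = -5*c (Y(c) = 5 - 5*(1 + c) = 5 + (-5 - 5*c) = -5*c)
t(Y(1)) - 1*50174 = -5*1 - 1*50174 = -5 - 50174 = -50179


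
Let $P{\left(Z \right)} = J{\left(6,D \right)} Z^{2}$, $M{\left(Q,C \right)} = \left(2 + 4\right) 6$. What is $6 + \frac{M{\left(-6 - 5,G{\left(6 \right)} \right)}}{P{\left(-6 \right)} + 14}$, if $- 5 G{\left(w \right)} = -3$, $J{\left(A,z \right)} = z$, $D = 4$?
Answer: $\frac{492}{79} \approx 6.2278$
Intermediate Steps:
$G{\left(w \right)} = \frac{3}{5}$ ($G{\left(w \right)} = \left(- \frac{1}{5}\right) \left(-3\right) = \frac{3}{5}$)
$M{\left(Q,C \right)} = 36$ ($M{\left(Q,C \right)} = 6 \cdot 6 = 36$)
$P{\left(Z \right)} = 4 Z^{2}$
$6 + \frac{M{\left(-6 - 5,G{\left(6 \right)} \right)}}{P{\left(-6 \right)} + 14} = 6 + \frac{36}{4 \left(-6\right)^{2} + 14} = 6 + \frac{36}{4 \cdot 36 + 14} = 6 + \frac{36}{144 + 14} = 6 + \frac{36}{158} = 6 + 36 \cdot \frac{1}{158} = 6 + \frac{18}{79} = \frac{492}{79}$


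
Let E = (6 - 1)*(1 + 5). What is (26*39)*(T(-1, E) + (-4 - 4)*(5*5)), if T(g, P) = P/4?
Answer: -195195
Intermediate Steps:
E = 30 (E = 5*6 = 30)
T(g, P) = P/4 (T(g, P) = P*(1/4) = P/4)
(26*39)*(T(-1, E) + (-4 - 4)*(5*5)) = (26*39)*((1/4)*30 + (-4 - 4)*(5*5)) = 1014*(15/2 - 8*25) = 1014*(15/2 - 200) = 1014*(-385/2) = -195195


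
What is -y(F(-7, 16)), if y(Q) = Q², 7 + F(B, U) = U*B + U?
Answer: -10609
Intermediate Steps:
F(B, U) = -7 + U + B*U (F(B, U) = -7 + (U*B + U) = -7 + (B*U + U) = -7 + (U + B*U) = -7 + U + B*U)
-y(F(-7, 16)) = -(-7 + 16 - 7*16)² = -(-7 + 16 - 112)² = -1*(-103)² = -1*10609 = -10609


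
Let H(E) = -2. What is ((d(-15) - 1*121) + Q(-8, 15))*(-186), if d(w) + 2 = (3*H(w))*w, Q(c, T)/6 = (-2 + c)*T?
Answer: 173538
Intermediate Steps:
Q(c, T) = 6*T*(-2 + c) (Q(c, T) = 6*((-2 + c)*T) = 6*(T*(-2 + c)) = 6*T*(-2 + c))
d(w) = -2 - 6*w (d(w) = -2 + (3*(-2))*w = -2 - 6*w)
((d(-15) - 1*121) + Q(-8, 15))*(-186) = (((-2 - 6*(-15)) - 1*121) + 6*15*(-2 - 8))*(-186) = (((-2 + 90) - 121) + 6*15*(-10))*(-186) = ((88 - 121) - 900)*(-186) = (-33 - 900)*(-186) = -933*(-186) = 173538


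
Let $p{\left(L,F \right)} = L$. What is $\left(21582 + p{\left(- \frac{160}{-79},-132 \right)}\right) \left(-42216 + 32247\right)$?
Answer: $- \frac{16998520722}{79} \approx -2.1517 \cdot 10^{8}$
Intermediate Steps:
$\left(21582 + p{\left(- \frac{160}{-79},-132 \right)}\right) \left(-42216 + 32247\right) = \left(21582 - \frac{160}{-79}\right) \left(-42216 + 32247\right) = \left(21582 - - \frac{160}{79}\right) \left(-9969\right) = \left(21582 + \frac{160}{79}\right) \left(-9969\right) = \frac{1705138}{79} \left(-9969\right) = - \frac{16998520722}{79}$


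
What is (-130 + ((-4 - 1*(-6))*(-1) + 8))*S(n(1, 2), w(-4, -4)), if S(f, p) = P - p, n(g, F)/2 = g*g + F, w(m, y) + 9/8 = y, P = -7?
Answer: 465/2 ≈ 232.50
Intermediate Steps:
w(m, y) = -9/8 + y
n(g, F) = 2*F + 2*g² (n(g, F) = 2*(g*g + F) = 2*(g² + F) = 2*(F + g²) = 2*F + 2*g²)
S(f, p) = -7 - p
(-130 + ((-4 - 1*(-6))*(-1) + 8))*S(n(1, 2), w(-4, -4)) = (-130 + ((-4 - 1*(-6))*(-1) + 8))*(-7 - (-9/8 - 4)) = (-130 + ((-4 + 6)*(-1) + 8))*(-7 - 1*(-41/8)) = (-130 + (2*(-1) + 8))*(-7 + 41/8) = (-130 + (-2 + 8))*(-15/8) = (-130 + 6)*(-15/8) = -124*(-15/8) = 465/2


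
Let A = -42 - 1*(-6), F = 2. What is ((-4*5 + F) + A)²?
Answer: 2916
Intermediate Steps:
A = -36 (A = -42 + 6 = -36)
((-4*5 + F) + A)² = ((-4*5 + 2) - 36)² = ((-20 + 2) - 36)² = (-18 - 36)² = (-54)² = 2916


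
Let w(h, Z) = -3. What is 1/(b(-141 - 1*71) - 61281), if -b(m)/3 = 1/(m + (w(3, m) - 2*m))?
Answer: -209/12807732 ≈ -1.6318e-5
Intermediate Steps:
b(m) = -3/(-3 - m) (b(m) = -3/(m + (-3 - 2*m)) = -3/(-3 - m))
1/(b(-141 - 1*71) - 61281) = 1/(3/(3 + (-141 - 1*71)) - 61281) = 1/(3/(3 + (-141 - 71)) - 61281) = 1/(3/(3 - 212) - 61281) = 1/(3/(-209) - 61281) = 1/(3*(-1/209) - 61281) = 1/(-3/209 - 61281) = 1/(-12807732/209) = -209/12807732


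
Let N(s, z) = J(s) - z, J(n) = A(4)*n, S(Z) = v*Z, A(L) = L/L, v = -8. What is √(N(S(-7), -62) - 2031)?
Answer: I*√1913 ≈ 43.738*I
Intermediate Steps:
A(L) = 1
S(Z) = -8*Z
J(n) = n (J(n) = 1*n = n)
N(s, z) = s - z
√(N(S(-7), -62) - 2031) = √((-8*(-7) - 1*(-62)) - 2031) = √((56 + 62) - 2031) = √(118 - 2031) = √(-1913) = I*√1913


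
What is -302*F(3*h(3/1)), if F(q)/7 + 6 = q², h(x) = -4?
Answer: -291732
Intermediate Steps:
F(q) = -42 + 7*q²
-302*F(3*h(3/1)) = -302*(-42 + 7*(3*(-4))²) = -302*(-42 + 7*(-12)²) = -302*(-42 + 7*144) = -302*(-42 + 1008) = -302*966 = -291732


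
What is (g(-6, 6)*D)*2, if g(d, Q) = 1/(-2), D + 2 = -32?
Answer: 34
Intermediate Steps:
D = -34 (D = -2 - 32 = -34)
g(d, Q) = -½
(g(-6, 6)*D)*2 = -½*(-34)*2 = 17*2 = 34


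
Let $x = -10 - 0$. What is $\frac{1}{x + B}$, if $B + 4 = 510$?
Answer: $\frac{1}{496} \approx 0.0020161$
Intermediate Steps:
$B = 506$ ($B = -4 + 510 = 506$)
$x = -10$ ($x = -10 + 0 = -10$)
$\frac{1}{x + B} = \frac{1}{-10 + 506} = \frac{1}{496}$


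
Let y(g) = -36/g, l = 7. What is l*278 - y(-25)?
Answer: 48614/25 ≈ 1944.6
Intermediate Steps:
l*278 - y(-25) = 7*278 - (-36)/(-25) = 1946 - (-36)*(-1)/25 = 1946 - 1*36/25 = 1946 - 36/25 = 48614/25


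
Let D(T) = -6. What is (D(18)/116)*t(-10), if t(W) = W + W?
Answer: 30/29 ≈ 1.0345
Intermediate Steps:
t(W) = 2*W
(D(18)/116)*t(-10) = (-6/116)*(2*(-10)) = -6*1/116*(-20) = -3/58*(-20) = 30/29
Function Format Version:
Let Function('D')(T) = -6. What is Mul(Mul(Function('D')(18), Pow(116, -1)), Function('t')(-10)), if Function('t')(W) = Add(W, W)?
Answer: Rational(30, 29) ≈ 1.0345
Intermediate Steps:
Function('t')(W) = Mul(2, W)
Mul(Mul(Function('D')(18), Pow(116, -1)), Function('t')(-10)) = Mul(Mul(-6, Pow(116, -1)), Mul(2, -10)) = Mul(Mul(-6, Rational(1, 116)), -20) = Mul(Rational(-3, 58), -20) = Rational(30, 29)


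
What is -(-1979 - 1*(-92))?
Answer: 1887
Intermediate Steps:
-(-1979 - 1*(-92)) = -(-1979 + 92) = -1*(-1887) = 1887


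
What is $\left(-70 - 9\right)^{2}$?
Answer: $6241$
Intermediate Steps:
$\left(-70 - 9\right)^{2} = \left(-79\right)^{2} = 6241$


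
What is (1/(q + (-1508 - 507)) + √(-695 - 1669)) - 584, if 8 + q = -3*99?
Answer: -1354881/2320 + 2*I*√591 ≈ -584.0 + 48.621*I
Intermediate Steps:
q = -305 (q = -8 - 3*99 = -8 - 297 = -305)
(1/(q + (-1508 - 507)) + √(-695 - 1669)) - 584 = (1/(-305 + (-1508 - 507)) + √(-695 - 1669)) - 584 = (1/(-305 - 2015) + √(-2364)) - 584 = (1/(-2320) + 2*I*√591) - 584 = (-1/2320 + 2*I*√591) - 584 = -1354881/2320 + 2*I*√591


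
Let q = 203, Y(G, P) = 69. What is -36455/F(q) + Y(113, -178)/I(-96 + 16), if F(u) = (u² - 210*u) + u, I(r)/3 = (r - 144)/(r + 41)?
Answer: 661319/19488 ≈ 33.935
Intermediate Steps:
I(r) = 3*(-144 + r)/(41 + r) (I(r) = 3*((r - 144)/(r + 41)) = 3*((-144 + r)/(41 + r)) = 3*(-144 + r)/(41 + r))
F(u) = u² - 209*u
-36455/F(q) + Y(113, -178)/I(-96 + 16) = -36455*1/(203*(-209 + 203)) + 69/((3*(-144 + (-96 + 16))/(41 + (-96 + 16)))) = -36455/(203*(-6)) + 69/((3*(-144 - 80)/(41 - 80))) = -36455/(-1218) + 69/((3*(-224)/(-39))) = -36455*(-1/1218) + 69/((3*(-1/39)*(-224))) = 36455/1218 + 69/(224/13) = 36455/1218 + 69*(13/224) = 36455/1218 + 897/224 = 661319/19488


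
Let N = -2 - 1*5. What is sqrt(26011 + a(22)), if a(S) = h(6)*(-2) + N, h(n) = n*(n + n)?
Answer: 2*sqrt(6465) ≈ 160.81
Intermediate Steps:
h(n) = 2*n**2 (h(n) = n*(2*n) = 2*n**2)
N = -7 (N = -2 - 5 = -7)
a(S) = -151 (a(S) = (2*6**2)*(-2) - 7 = (2*36)*(-2) - 7 = 72*(-2) - 7 = -144 - 7 = -151)
sqrt(26011 + a(22)) = sqrt(26011 - 151) = sqrt(25860) = 2*sqrt(6465)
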